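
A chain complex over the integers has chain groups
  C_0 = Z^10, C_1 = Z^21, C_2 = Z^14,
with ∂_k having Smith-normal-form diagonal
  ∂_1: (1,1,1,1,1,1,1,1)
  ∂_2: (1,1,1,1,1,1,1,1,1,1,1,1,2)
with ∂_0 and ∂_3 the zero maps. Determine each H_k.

H_0 = Z^2,  H_1 = Z/2,  H_2 = Z.

H_0: b_0 = 10 − 0 − 8 = 2; torsion from ∂_1 factors > 1: none. So H_0 = Z^2.
H_1: b_1 = 21 − 8 − 13 = 0; torsion from ∂_2 factors > 1: [2]. So H_1 = Z/2.
H_2: b_2 = 14 − 13 − 0 = 1; torsion from ∂_3 factors > 1: none. So H_2 = Z.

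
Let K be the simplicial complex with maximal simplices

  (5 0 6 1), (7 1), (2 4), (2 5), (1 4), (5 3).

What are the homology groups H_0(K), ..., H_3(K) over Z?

H_0 ≅ Z,  H_1 ≅ Z,  H_2 = 0,  H_3 = 0.

Fix the vertex order 0 < 1 < 2 < 3 < 4 < 5 < 6 < 7 and write every simplex with vertices in increasing order. Then dim K = 3 and the simplices of K are:

  0-simplices (8): [0], [1], [2], [3], [4], [5], [6], [7]
  1-simplices (11): [0,1], [0,5], [0,6], [1,4], [1,5], [1,6], [1,7], [2,4], [2,5], [3,5], [5,6]
  2-simplices (4): [0,1,5], [0,1,6], [0,5,6], [1,5,6]
  3-simplices (1): [0,1,5,6]

giving chain groups C_0 ≅ Z^8, C_1 ≅ Z^11, C_2 ≅ Z^4, C_3 ≅ Z^1.

Boundary ∂_1: C_1 → C_0 is given by ∂[p,q] = [q] − [p]. For instance
  ∂[5,6] = [6] − [5].
The 8×11 boundary matrix has rank 7 and Smith normal form diag(1,1,1,1,1,1,1).

The boundary map ∂_2: C_2 → C_1 acts by ∂[p,q,r] = [q,r] − [p,r] + [p,q]. For instance
  ∂[0,1,6] = [1,6] − [0,6] + [0,1],
  ∂[0,1,5] = [1,5] − [0,5] + [0,1].
The 11×4 boundary matrix has rank 3 and Smith normal form diag(1,1,1).

Boundary ∂_3: C_3 → C_2 sends each 3-simplex σ to the alternating sum Σ_i (−1)^i (σ with its i-th vertex removed). For instance
  ∂[0,1,5,6] = [1,5,6] − [0,5,6] + [0,1,6] − [0,1,5].
As a 4×1 matrix over Z this has rank 1, with invariant factors (1).

Computing H_k = (kernel of ∂_k) / (image of ∂_{k+1}):

  H_0: rank C_0 − rank ∂_1 = 8 − 7 = 1, and the invariant factors of ∂_1 are all 1, so H_0 = Z.
  H_1: rank ker ∂_1 − rank ∂_2 = (11 − 7) − 3 = 1, and the invariant factors of ∂_2 are all 1, so H_1 = Z.
  H_2: rank ker ∂_2 − rank ∂_3 = (4 − 3) − 1 = 0, and the invariant factors of ∂_3 are all 1, so H_2 = 0.
  H_3: rank ker ∂_3 − rank ∂_4 = (1 − 1) − 0 = 0, and there is no ∂_4, so H_3 = 0.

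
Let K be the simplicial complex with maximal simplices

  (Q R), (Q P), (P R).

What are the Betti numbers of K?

Fix the vertex order P < Q < R and write every simplex with vertices in increasing order. Then dim K = 1 and the simplices of K are:

  0-simplices (3): P, Q, R
  1-simplices (3): PQ, PR, QR

Hence C_0 ≅ Z^3, C_1 ≅ Z^3.

∂_1: C_1 → C_0 sends each edge [p,q] (with p < q) to q − p.
As a 3×3 matrix over Z this has rank 2, with invariant factors (1,1).

From H_k ≅ ker(∂_k) / im(∂_{k+1}) we obtain:

  H_0: rank C_0 − rank ∂_1 = 3 − 2 = 1, and the invariant factors of ∂_1 are all 1, so H_0 = Z.
  H_1: rank ker ∂_1 − rank ∂_2 = (3 − 2) − 0 = 1, and there is no ∂_2, so H_1 = Z.

As a check, the Euler characteristic is 3 − 3 = 0, which agrees with 1 − 1 = 0.

Hence the Betti numbers are b_0 = 1, b_1 = 1.

b_0 = 1, b_1 = 1.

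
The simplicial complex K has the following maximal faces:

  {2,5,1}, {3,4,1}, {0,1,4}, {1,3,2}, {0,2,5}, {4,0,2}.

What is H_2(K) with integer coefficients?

K has 6 vertices, 12 edges, 6 triangles.
rank ∂_2 = 6, rank ∂_3 = 0 ⇒ b_2 = 6 − 6 − 0 = 0. So H_2 = 0.

H_2 ≅ 0.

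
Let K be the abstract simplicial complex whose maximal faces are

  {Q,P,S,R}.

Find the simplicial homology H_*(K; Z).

H_0 = Z,  H_1 = 0,  H_2 = 0,  H_3 = 0.

Fix the vertex order P < Q < R < S and write every simplex with vertices in increasing order. Then dim K = 3 and the simplices of K are:

  0-simplices (4): P, Q, R, S
  1-simplices (6): PQ, PR, PS, QR, QS, RS
  2-simplices (4): PQR, PQS, PRS, QRS
  3-simplices (1): PQRS

Hence C_0 ≅ Z^4, C_1 ≅ Z^6, C_2 ≅ Z^4, C_3 ≅ Z^1.

∂_1: C_1 → C_0 sends each edge [p,q] (with p < q) to q − p. For instance
  ∂QS = S − Q.
The resulting 4×6 matrix has rank 3, and its Smith normal form has invariant factors (1,1,1).

Boundary ∂_2: C_2 → C_1 sends each 2-simplex [p,q,r] to [q,r] − [p,r] + [p,q]. For instance
  ∂PQR = QR − PR + PQ,
  ∂QRS = RS − QS + QR.
The resulting 6×4 matrix has rank 3, and its Smith normal form has invariant factors (1,1,1).

∂_3: C_3 → C_2 sends each 3-simplex σ to the alternating sum Σ_i (−1)^i (σ with its i-th vertex removed). For instance
  ∂PQRS = QRS − PRS + PQS − PQR.
This gives a 4×1 integer matrix of rank 1; reducing to Smith normal form yields diagonal entries (1).

Computing H_k = (kernel of ∂_k) / (image of ∂_{k+1}):

  H_0: rank C_0 − rank ∂_1 = 4 − 3 = 1, and the invariant factors of ∂_1 are all 1, so H_0 ≅ Z.
  H_1: rank ker ∂_1 − rank ∂_2 = (6 − 3) − 3 = 0, and the invariant factors of ∂_2 are all 1, so H_1 ≅ 0.
  H_2: rank ker ∂_2 − rank ∂_3 = (4 − 3) − 1 = 0, and the invariant factors of ∂_3 are all 1, so H_2 ≅ 0.
  H_3: rank ker ∂_3 − rank ∂_4 = (1 − 1) − 0 = 0, and there is no ∂_4, so H_3 ≅ 0.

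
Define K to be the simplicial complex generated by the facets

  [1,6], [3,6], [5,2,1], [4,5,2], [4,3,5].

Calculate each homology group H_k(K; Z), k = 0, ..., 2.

H_0 = Z,  H_1 = Z,  H_2 = 0.

Take the total order 1 < 2 < 3 < 4 < 5 < 6 on the vertex set. Then K (dimension 2) consists of the simplices:

  0-simplices (6): [1], [2], [3], [4], [5], [6]
  1-simplices (9): [1,2], [1,5], [1,6], [2,4], [2,5], [3,4], [3,5], [3,6], [4,5]
  2-simplices (3): [1,2,5], [2,4,5], [3,4,5]

giving chain groups C_0 ≅ Z^6, C_1 ≅ Z^9, C_2 ≅ Z^3.

∂_1: C_1 → C_0 maps an edge to its endpoints' difference, ∂[p,q] = q − p. For instance
  ∂[3,6] = [6] − [3].
As a 6×9 matrix over Z this has rank 5, with invariant factors (1,1,1,1,1).

Boundary ∂_2: C_2 → C_1 maps a triangle to the signed sum of its edges. For instance
  ∂[2,4,5] = [4,5] − [2,5] + [2,4],
  ∂[1,2,5] = [2,5] − [1,5] + [1,2].
The resulting 9×3 matrix has rank 3, and its Smith normal form has invariant factors (1,1,1).

From H_k ≅ ker(∂_k) / im(∂_{k+1}) we obtain:

  H_0: rank C_0 − rank ∂_1 = 6 − 5 = 1, and the invariant factors of ∂_1 are all 1, so H_0 ≅ Z.
  H_1: rank ker ∂_1 − rank ∂_2 = (9 − 5) − 3 = 1, and the invariant factors of ∂_2 are all 1, so H_1 ≅ Z.
  H_2: rank ker ∂_2 − rank ∂_3 = (3 − 3) − 0 = 0, and there is no ∂_3, so H_2 ≅ 0.

As a check, the Euler characteristic is 6 − 9 + 3 = 0, which agrees with 1 − 1 + 0 = 0.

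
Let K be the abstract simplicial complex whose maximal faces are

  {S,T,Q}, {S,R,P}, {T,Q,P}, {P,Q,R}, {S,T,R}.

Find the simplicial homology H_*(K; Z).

H_0 ≅ Z,  H_1 ≅ Z,  H_2 = 0.

Take the total order P < Q < R < S < T on the vertex set. Then K (dimension 2) consists of the simplices:

  0-simplices (5): P, Q, R, S, T
  1-simplices (10): PQ, PR, PS, PT, QR, QS, QT, RS, RT, ST
  2-simplices (5): PQR, PQT, PRS, QST, RST

so the chain groups are C_0 ≅ Z^5, C_1 ≅ Z^10, C_2 ≅ Z^5.

Boundary ∂_1: C_1 → C_0 is given by ∂[p,q] = [q] − [p].
The 5×10 boundary matrix has rank 4 and Smith normal form diag(1,1,1,1).

∂_2: C_2 → C_1 acts by ∂[p,q,r] = [q,r] − [p,r] + [p,q]. For instance
  ∂PQR = QR − PR + PQ,
  ∂RST = ST − RT + RS.
The 10×5 boundary matrix has rank 5 and Smith normal form diag(1,1,1,1,1).

From H_k ≅ ker(∂_k) / im(∂_{k+1}) we obtain:

  H_0: rank C_0 − rank ∂_1 = 5 − 4 = 1, and the invariant factors of ∂_1 are all 1, so H_0 ≅ Z.
  H_1: rank ker ∂_1 − rank ∂_2 = (10 − 4) − 5 = 1, and the invariant factors of ∂_2 are all 1, so H_1 ≅ Z.
  H_2: rank ker ∂_2 − rank ∂_3 = (5 − 5) − 0 = 0, and there is no ∂_3, so H_2 ≅ 0.

(K is a triangulation of the Möbius band.)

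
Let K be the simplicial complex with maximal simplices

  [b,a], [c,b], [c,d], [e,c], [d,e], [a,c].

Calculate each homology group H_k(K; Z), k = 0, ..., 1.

H_0 ≅ Z,  H_1 ≅ Z^2.

We work with the vertex ordering a < b < c < d < e. The simplices of K, each written with vertices in increasing order, are:

  0-simplices (5): a, b, c, d, e
  1-simplices (6): ab, ac, bc, cd, ce, de

giving chain groups C_0 ≅ Z^5, C_1 ≅ Z^6.

The boundary map ∂_1: C_1 → C_0 maps an edge to its endpoints' difference, ∂[p,q] = q − p. For instance
  ∂ce = e − c.
The 5×6 boundary matrix has rank 4 and Smith normal form diag(1,1,1,1).

Reading off H_k = ker ∂_k / im ∂_{k+1}:

  H_0: rank C_0 − rank ∂_1 = 5 − 4 = 1, and the invariant factors of ∂_1 are all 1, so H_0 = Z.
  H_1: rank ker ∂_1 − rank ∂_2 = (6 − 4) − 0 = 2, and there is no ∂_2, so H_1 = Z^2.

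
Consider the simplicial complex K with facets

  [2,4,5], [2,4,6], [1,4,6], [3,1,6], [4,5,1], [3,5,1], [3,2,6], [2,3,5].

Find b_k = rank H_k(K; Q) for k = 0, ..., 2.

Order the vertices as 1 < 2 < 3 < 4 < 5 < 6. Listing each simplex with vertices in this order, K has dimension 2 with simplices:

  0-simplices (6): [1], [2], [3], [4], [5], [6]
  1-simplices (12): [1,3], [1,4], [1,5], [1,6], [2,3], [2,4], [2,5], [2,6], [3,5], [3,6], [4,5], [4,6]
  2-simplices (8): [1,3,5], [1,3,6], [1,4,5], [1,4,6], [2,3,5], [2,3,6], [2,4,5], [2,4,6]

giving chain groups C_0 ≅ Z^6, C_1 ≅ Z^12, C_2 ≅ Z^8.

Boundary ∂_1: C_1 → C_0 is given by ∂[p,q] = [q] − [p]. For instance
  ∂[3,5] = [5] − [3].
The resulting 6×12 matrix has rank 5, and its Smith normal form has invariant factors (1,1,1,1,1).

The boundary map ∂_2: C_2 → C_1 sends each 2-simplex [p,q,r] to [q,r] − [p,r] + [p,q]. For instance
  ∂[1,3,6] = [3,6] − [1,6] + [1,3],
  ∂[1,4,6] = [4,6] − [1,6] + [1,4].
As a 12×8 matrix over Z this has rank 7, with invariant factors (1,1,1,1,1,1,1).

From H_k ≅ ker(∂_k) / im(∂_{k+1}) we obtain:

  H_0: rank C_0 − rank ∂_1 = 6 − 5 = 1, and the invariant factors of ∂_1 are all 1, so H_0 ≅ Z.
  H_1: rank ker ∂_1 − rank ∂_2 = (12 − 5) − 7 = 0, and the invariant factors of ∂_2 are all 1, so H_1 ≅ 0.
  H_2: rank ker ∂_2 − rank ∂_3 = (8 − 7) − 0 = 1, and there is no ∂_3, so H_2 ≅ Z.

As a check, the Euler characteristic is 6 − 12 + 8 = 2, which agrees with 1 − 0 + 1 = 2.

Hence the Betti numbers are b_0 = 1, b_1 = 0, b_2 = 1.

b_0 = 1, b_1 = 0, b_2 = 1.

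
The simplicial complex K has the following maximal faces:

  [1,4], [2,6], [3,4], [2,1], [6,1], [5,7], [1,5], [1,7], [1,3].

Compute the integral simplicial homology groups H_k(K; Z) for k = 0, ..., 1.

We work with the vertex ordering 1 < 2 < 3 < 4 < 5 < 6 < 7. The simplices of K, each written with vertices in increasing order, are:

  0-simplices (7): [1], [2], [3], [4], [5], [6], [7]
  1-simplices (9): [1,2], [1,3], [1,4], [1,5], [1,6], [1,7], [2,6], [3,4], [5,7]

Hence C_0 ≅ Z^7, C_1 ≅ Z^9.

Boundary ∂_1: C_1 → C_0 maps an edge to its endpoints' difference, ∂[p,q] = q − p. For instance
  ∂[1,7] = [7] − [1].
This gives a 7×9 integer matrix of rank 6; reducing to Smith normal form yields diagonal entries (1,1,1,1,1,1).

From H_k ≅ ker(∂_k) / im(∂_{k+1}) we obtain:

  H_0: rank C_0 − rank ∂_1 = 7 − 6 = 1, and the invariant factors of ∂_1 are all 1, so H_0 ≅ Z.
  H_1: rank ker ∂_1 − rank ∂_2 = (9 − 6) − 0 = 3, and there is no ∂_2, so H_1 ≅ Z^3.

(K is a triangulation of a wedge of 3 circles.)

H_0 ≅ Z,  H_1 ≅ Z^3.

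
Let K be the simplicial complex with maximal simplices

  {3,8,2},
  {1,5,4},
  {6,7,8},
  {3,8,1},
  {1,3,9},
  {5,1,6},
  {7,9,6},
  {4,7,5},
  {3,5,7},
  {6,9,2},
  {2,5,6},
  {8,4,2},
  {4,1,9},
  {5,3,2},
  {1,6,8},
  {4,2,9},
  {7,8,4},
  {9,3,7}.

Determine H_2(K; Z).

H_2 ≅ Z.

Fix the vertex order 1 < 2 < 3 < 4 < 5 < 6 < 7 < 8 < 9 and write every simplex with vertices in increasing order. Then dim K = 2 and the simplices of K are:

  0-simplices (9): [1], [2], [3], [4], [5], [6], [7], [8], [9]
  1-simplices (27): (27 of them)
  2-simplices (18): [1,3,8], [1,3,9], [1,4,5], [1,4,9], [1,5,6], [1,6,8], [2,3,5], [2,3,8], [2,4,8], [2,4,9], [2,5,6], [2,6,9], [3,5,7], [3,7,9], [4,5,7], [4,7,8], [6,7,8], [6,7,9]

giving chain groups C_0 ≅ Z^9, C_1 ≅ Z^27, C_2 ≅ Z^18.

Boundary ∂_1: C_1 → C_0 is given by ∂[p,q] = [q] − [p].
This gives a 9×27 integer matrix of rank 8; reducing to Smith normal form yields diagonal entries (1,1,1,1,1,1,1,1).

∂_2: C_2 → C_1 acts by ∂[p,q,r] = [q,r] − [p,r] + [p,q]. For instance
  ∂[1,4,5] = [4,5] − [1,5] + [1,4],
  ∂[1,3,9] = [3,9] − [1,9] + [1,3].
The 27×18 boundary matrix has rank 17 and Smith normal form diag(1,1,1,1,1,1,1,1,1,1,1,1,1,1,1,1,1).

Computing H_k = (kernel of ∂_k) / (image of ∂_{k+1}):

  H_2: rank ker ∂_2 − rank ∂_3 = (18 − 17) − 0 = 1, and there is no ∂_3, so H_2 = Z.

(K is a triangulation of the torus T^2.)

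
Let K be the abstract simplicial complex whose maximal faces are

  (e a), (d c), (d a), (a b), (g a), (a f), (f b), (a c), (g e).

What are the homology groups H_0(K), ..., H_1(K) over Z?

H_0 = Z,  H_1 = Z^3.

Fix the vertex order a < b < c < d < e < f < g and write every simplex with vertices in increasing order. Then dim K = 1 and the simplices of K are:

  0-simplices (7): a, b, c, d, e, f, g
  1-simplices (9): ab, ac, ad, ae, af, ag, bf, cd, eg

so the chain groups are C_0 ≅ Z^7, C_1 ≅ Z^9.

Boundary ∂_1: C_1 → C_0 sends each edge [p,q] (with p < q) to q − p. For instance
  ∂eg = g − e.
The resulting 7×9 matrix has rank 6, and its Smith normal form has invariant factors (1,1,1,1,1,1).

Reading off H_k = ker ∂_k / im ∂_{k+1}:

  H_0: rank C_0 − rank ∂_1 = 7 − 6 = 1, and the invariant factors of ∂_1 are all 1, so H_0 ≅ Z.
  H_1: rank ker ∂_1 − rank ∂_2 = (9 − 6) − 0 = 3, and there is no ∂_2, so H_1 ≅ Z^3.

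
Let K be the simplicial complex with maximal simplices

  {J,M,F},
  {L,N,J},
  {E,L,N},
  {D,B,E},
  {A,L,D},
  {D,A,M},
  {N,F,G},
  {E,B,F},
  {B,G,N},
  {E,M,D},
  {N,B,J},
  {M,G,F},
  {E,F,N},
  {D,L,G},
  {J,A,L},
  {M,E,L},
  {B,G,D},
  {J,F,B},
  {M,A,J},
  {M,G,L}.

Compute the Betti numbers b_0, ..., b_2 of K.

b_0 = 1, b_1 = 1, b_2 = 0.

K has 10 vertices, 30 edges, 20 triangles.
rank ∂_0 = 0, rank ∂_1 = 9 ⇒ b_0 = 10 − 0 − 9 = 1; all invariant factors of ∂_1 are 1 so no torsion. So H_0 = Z.
rank ∂_1 = 9, rank ∂_2 = 20 ⇒ b_1 = 30 − 9 − 20 = 1; ∂_2 has invariant factor(s) [2] giving torsion. So H_1 = Z × Z/2.
rank ∂_2 = 20, rank ∂_3 = 0 ⇒ b_2 = 20 − 20 − 0 = 0. So H_2 = 0.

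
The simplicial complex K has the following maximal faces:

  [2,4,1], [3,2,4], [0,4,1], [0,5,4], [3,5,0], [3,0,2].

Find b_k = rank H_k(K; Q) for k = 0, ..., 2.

Fix the vertex order 0 < 1 < 2 < 3 < 4 < 5 and write every simplex with vertices in increasing order. Then dim K = 2 and the simplices of K are:

  0-simplices (6): [0], [1], [2], [3], [4], [5]
  1-simplices (12): [0,1], [0,2], [0,3], [0,4], [0,5], [1,2], [1,4], [2,3], [2,4], [3,4], [3,5], [4,5]
  2-simplices (6): [0,1,4], [0,2,3], [0,3,5], [0,4,5], [1,2,4], [2,3,4]

so the chain groups are C_0 ≅ Z^6, C_1 ≅ Z^12, C_2 ≅ Z^6.

The boundary map ∂_1: C_1 → C_0 is given by ∂[p,q] = [q] − [p].
The resulting 6×12 matrix has rank 5, and its Smith normal form has invariant factors (1,1,1,1,1).

Boundary ∂_2: C_2 → C_1 acts by ∂[p,q,r] = [q,r] − [p,r] + [p,q]. For instance
  ∂[2,3,4] = [3,4] − [2,4] + [2,3],
  ∂[0,4,5] = [4,5] − [0,5] + [0,4].
As a 12×6 matrix over Z this has rank 6, with invariant factors (1,1,1,1,1,1).

Computing H_k = (kernel of ∂_k) / (image of ∂_{k+1}):

  H_0: rank C_0 − rank ∂_1 = 6 − 5 = 1, and the invariant factors of ∂_1 are all 1, so H_0 ≅ Z.
  H_1: rank ker ∂_1 − rank ∂_2 = (12 − 5) − 6 = 1, and the invariant factors of ∂_2 are all 1, so H_1 ≅ Z.
  H_2: rank ker ∂_2 − rank ∂_3 = (6 − 6) − 0 = 0, and there is no ∂_3, so H_2 ≅ 0.

As a check, the Euler characteristic is 6 − 12 + 6 = 0, which agrees with 1 − 1 + 0 = 0.

Hence the Betti numbers are b_0 = 1, b_1 = 1, b_2 = 0.

b_0 = 1, b_1 = 1, b_2 = 0.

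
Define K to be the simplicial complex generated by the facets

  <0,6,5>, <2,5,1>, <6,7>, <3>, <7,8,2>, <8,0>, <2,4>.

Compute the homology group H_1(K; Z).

Order the vertices as 0 < 1 < 2 < 3 < 4 < 5 < 6 < 7 < 8. Listing each simplex with vertices in this order, K has dimension 2 with simplices:

  0-simplices (9): [0], [1], [2], [3], [4], [5], [6], [7], [8]
  1-simplices (12): [0,5], [0,6], [0,8], [1,2], [1,5], [2,4], [2,5], [2,7], [2,8], [5,6], [6,7], [7,8]
  2-simplices (3): [0,5,6], [1,2,5], [2,7,8]

Hence C_0 ≅ Z^9, C_1 ≅ Z^12, C_2 ≅ Z^3.

Boundary ∂_1: C_1 → C_0 is given by ∂[p,q] = [q] − [p]. For instance
  ∂[2,4] = [4] − [2].
The 9×12 boundary matrix has rank 7 and Smith normal form diag(1,1,1,1,1,1,1).

The boundary map ∂_2: C_2 → C_1 maps a triangle to the signed sum of its edges. For instance
  ∂[2,7,8] = [7,8] − [2,8] + [2,7],
  ∂[1,2,5] = [2,5] − [1,5] + [1,2].
As a 12×3 matrix over Z this has rank 3, with invariant factors (1,1,1).

Computing H_k = (kernel of ∂_k) / (image of ∂_{k+1}):

  H_1: rank ker ∂_1 − rank ∂_2 = (12 − 7) − 3 = 2, and the invariant factors of ∂_2 are all 1, so H_1 = Z^2.

H_1 = Z^2.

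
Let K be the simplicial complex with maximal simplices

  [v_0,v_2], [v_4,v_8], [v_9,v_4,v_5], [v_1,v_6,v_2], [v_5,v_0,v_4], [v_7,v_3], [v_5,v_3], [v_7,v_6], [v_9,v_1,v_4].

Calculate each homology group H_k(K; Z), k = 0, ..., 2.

Order the vertices as v_0 < v_1 < v_2 < v_3 < v_4 < v_5 < v_6 < v_7 < v_8 < v_9. Listing each simplex with vertices in this order, K has dimension 2 with simplices:

  0-simplices (10): [v_0], [v_1], [v_2], [v_3], [v_4], [v_5], [v_6], [v_7], [v_8], [v_9]
  1-simplices (15): (15 of them)
  2-simplices (4): [v_0,v_4,v_5], [v_1,v_2,v_6], [v_1,v_4,v_9], [v_4,v_5,v_9]

giving chain groups C_0 ≅ Z^10, C_1 ≅ Z^15, C_2 ≅ Z^4.

Boundary ∂_1: C_1 → C_0 maps an edge to its endpoints' difference, ∂[p,q] = q − p. For instance
  ∂[v_1,v_9] = [v_9] − [v_1].
As a 10×15 matrix over Z this has rank 9, with invariant factors (1,1,1,1,1,1,1,1,1).

∂_2: C_2 → C_1 maps a triangle to the signed sum of its edges. For instance
  ∂[v_0,v_4,v_5] = [v_4,v_5] − [v_0,v_5] + [v_0,v_4],
  ∂[v_1,v_2,v_6] = [v_2,v_6] − [v_1,v_6] + [v_1,v_2].
The 15×4 boundary matrix has rank 4 and Smith normal form diag(1,1,1,1).

Reading off H_k = ker ∂_k / im ∂_{k+1}:

  H_0: rank C_0 − rank ∂_1 = 10 − 9 = 1, and the invariant factors of ∂_1 are all 1, so H_0 = Z.
  H_1: rank ker ∂_1 − rank ∂_2 = (15 − 9) − 4 = 2, and the invariant factors of ∂_2 are all 1, so H_1 = Z^2.
  H_2: rank ker ∂_2 − rank ∂_3 = (4 − 4) − 0 = 0, and there is no ∂_3, so H_2 = 0.

H_0 ≅ Z,  H_1 ≅ Z^2,  H_2 = 0.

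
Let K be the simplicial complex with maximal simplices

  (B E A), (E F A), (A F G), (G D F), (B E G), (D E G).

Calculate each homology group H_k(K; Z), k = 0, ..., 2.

Fix the vertex order A < B < D < E < F < G and write every simplex with vertices in increasing order. Then dim K = 2 and the simplices of K are:

  0-simplices (6): A, B, D, E, F, G
  1-simplices (12): AB, AE, AF, AG, BE, BG, DE, DF, DG, EF, EG, FG
  2-simplices (6): ABE, AEF, AFG, BEG, DEG, DFG

Hence C_0 ≅ Z^6, C_1 ≅ Z^12, C_2 ≅ Z^6.

Boundary ∂_1: C_1 → C_0 sends each edge [p,q] (with p < q) to q − p.
As a 6×12 matrix over Z this has rank 5, with invariant factors (1,1,1,1,1).

∂_2: C_2 → C_1 sends each 2-simplex [p,q,r] to [q,r] − [p,r] + [p,q]. For instance
  ∂BEG = EG − BG + BE,
  ∂AFG = FG − AG + AF.
The 12×6 boundary matrix has rank 6 and Smith normal form diag(1,1,1,1,1,1).

Reading off H_k = ker ∂_k / im ∂_{k+1}:

  H_0: rank C_0 − rank ∂_1 = 6 − 5 = 1, and the invariant factors of ∂_1 are all 1, so H_0 = Z.
  H_1: rank ker ∂_1 − rank ∂_2 = (12 − 5) − 6 = 1, and the invariant factors of ∂_2 are all 1, so H_1 = Z.
  H_2: rank ker ∂_2 − rank ∂_3 = (6 − 6) − 0 = 0, and there is no ∂_3, so H_2 = 0.

(K is a triangulation of the cylinder S^1 x I.)

H_0 ≅ Z,  H_1 ≅ Z,  H_2 = 0.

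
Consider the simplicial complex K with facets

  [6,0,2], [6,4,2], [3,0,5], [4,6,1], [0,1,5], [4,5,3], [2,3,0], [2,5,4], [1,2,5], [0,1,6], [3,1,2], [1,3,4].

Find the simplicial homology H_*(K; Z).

Take the total order 0 < 1 < 2 < 3 < 4 < 5 < 6 on the vertex set. Then K (dimension 2) consists of the simplices:

  0-simplices (7): [0], [1], [2], [3], [4], [5], [6]
  1-simplices (18): [0,1], [0,2], [0,3], [0,5], [0,6], [1,2], [1,3], [1,4], [1,5], [1,6], [2,3], [2,4], [2,5], [2,6], [3,4], [3,5], [4,5], [4,6]
  2-simplices (12): [0,1,5], [0,1,6], [0,2,3], [0,2,6], [0,3,5], [1,2,3], [1,2,5], [1,3,4], [1,4,6], [2,4,5], [2,4,6], [3,4,5]

Hence C_0 ≅ Z^7, C_1 ≅ Z^18, C_2 ≅ Z^12.

Boundary ∂_1: C_1 → C_0 sends each edge [p,q] (with p < q) to q − p. For instance
  ∂[0,2] = [2] − [0].
As a 7×18 matrix over Z this has rank 6, with invariant factors (1,1,1,1,1,1).

∂_2: C_2 → C_1 acts by ∂[p,q,r] = [q,r] − [p,r] + [p,q]. For instance
  ∂[1,2,5] = [2,5] − [1,5] + [1,2],
  ∂[0,1,6] = [1,6] − [0,6] + [0,1].
This gives a 18×12 integer matrix of rank 12; reducing to Smith normal form yields diagonal entries (1,1,1,1,1,1,1,1,1,1,1,2).

From H_k ≅ ker(∂_k) / im(∂_{k+1}) we obtain:

  H_0: rank C_0 − rank ∂_1 = 7 − 6 = 1, and the invariant factors of ∂_1 are all 1, so H_0 ≅ Z.
  H_1: rank ker ∂_1 − rank ∂_2 = (18 − 6) − 12 = 0, and ∂_2 has invariant factor 2 > 1, so H_1 ≅ Z/2Z.
  H_2: rank ker ∂_2 − rank ∂_3 = (12 − 12) − 0 = 0, and there is no ∂_3, so H_2 ≅ 0.

(K is a triangulation of the real projective plane RP^2.)

H_0 ≅ Z,  H_1 ≅ Z/2Z,  H_2 = 0.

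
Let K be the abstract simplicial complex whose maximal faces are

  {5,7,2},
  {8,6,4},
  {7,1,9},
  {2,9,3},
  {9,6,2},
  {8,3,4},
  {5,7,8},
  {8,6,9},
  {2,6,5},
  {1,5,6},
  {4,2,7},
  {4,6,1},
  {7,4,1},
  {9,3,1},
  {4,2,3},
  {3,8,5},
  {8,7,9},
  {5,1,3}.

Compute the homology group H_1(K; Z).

Take the total order 1 < 2 < 3 < 4 < 5 < 6 < 7 < 8 < 9 on the vertex set. Then K (dimension 2) consists of the simplices:

  0-simplices (9): [1], [2], [3], [4], [5], [6], [7], [8], [9]
  1-simplices (27): (27 of them)
  2-simplices (18): [1,3,5], [1,3,9], [1,4,6], [1,4,7], [1,5,6], [1,7,9], [2,3,4], [2,3,9], [2,4,7], [2,5,6], [2,5,7], [2,6,9], [3,4,8], [3,5,8], [4,6,8], [5,7,8], [6,8,9], [7,8,9]

so the chain groups are C_0 ≅ Z^9, C_1 ≅ Z^27, C_2 ≅ Z^18.

The boundary map ∂_1: C_1 → C_0 sends each edge [p,q] (with p < q) to q − p.
As a 9×27 matrix over Z this has rank 8, with invariant factors (1,1,1,1,1,1,1,1).

Boundary ∂_2: C_2 → C_1 sends each 2-simplex [p,q,r] to [q,r] − [p,r] + [p,q]. For instance
  ∂[1,5,6] = [5,6] − [1,6] + [1,5],
  ∂[1,4,6] = [4,6] − [1,6] + [1,4].
As a 27×18 matrix over Z this has rank 17, with invariant factors (1,1,1,1,1,1,1,1,1,1,1,1,1,1,1,1,1).

From H_k ≅ ker(∂_k) / im(∂_{k+1}) we obtain:

  H_1: rank ker ∂_1 − rank ∂_2 = (27 − 8) − 17 = 2, and the invariant factors of ∂_2 are all 1, so H_1 = Z^2.

(K is a triangulation of the torus T^2.)

H_1 ≅ Z^2.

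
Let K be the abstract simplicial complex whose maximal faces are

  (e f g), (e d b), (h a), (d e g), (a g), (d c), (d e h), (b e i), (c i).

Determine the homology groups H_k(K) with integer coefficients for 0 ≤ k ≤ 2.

Order the vertices as a < b < c < d < e < f < g < h < i. Listing each simplex with vertices in this order, K has dimension 2 with simplices:

  0-simplices (9): a, b, c, d, e, f, g, h, i
  1-simplices (15): ag, ah, bd, be, bi, cd, ci, de, dg, dh, ef, eg, eh, ei, fg
  2-simplices (5): bde, bei, deg, deh, efg

so the chain groups are C_0 ≅ Z^9, C_1 ≅ Z^15, C_2 ≅ Z^5.

The boundary map ∂_1: C_1 → C_0 is given by ∂[p,q] = [q] − [p].
The resulting 9×15 matrix has rank 8, and its Smith normal form has invariant factors (1,1,1,1,1,1,1,1).

Boundary ∂_2: C_2 → C_1 sends each 2-simplex [p,q,r] to [q,r] − [p,r] + [p,q]. For instance
  ∂bde = de − be + bd,
  ∂deg = eg − dg + de.
The 15×5 boundary matrix has rank 5 and Smith normal form diag(1,1,1,1,1).

From H_k ≅ ker(∂_k) / im(∂_{k+1}) we obtain:

  H_0: rank C_0 − rank ∂_1 = 9 − 8 = 1, and the invariant factors of ∂_1 are all 1, so H_0 ≅ Z.
  H_1: rank ker ∂_1 − rank ∂_2 = (15 − 8) − 5 = 2, and the invariant factors of ∂_2 are all 1, so H_1 ≅ Z^2.
  H_2: rank ker ∂_2 − rank ∂_3 = (5 − 5) − 0 = 0, and there is no ∂_3, so H_2 ≅ 0.

As a check, the Euler characteristic is 9 − 15 + 5 = -1, which agrees with 1 − 2 + 0 = -1.

H_0 ≅ Z,  H_1 ≅ Z^2,  H_2 = 0.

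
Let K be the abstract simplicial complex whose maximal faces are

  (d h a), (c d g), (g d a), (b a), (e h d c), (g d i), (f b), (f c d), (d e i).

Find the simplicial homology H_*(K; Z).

Fix the vertex order a < b < c < d < e < f < g < h < i and write every simplex with vertices in increasing order. Then dim K = 3 and the simplices of K are:

  0-simplices (9): a, b, c, d, e, f, g, h, i
  1-simplices (18): ab, ad, ag, ah, bf, cd, ce, cf, cg, ch, de, df, dg, dh, di, eh, ei, gi
  2-simplices (10): adg, adh, cde, cdf, cdg, cdh, ceh, deh, dei, dgi
  3-simplices (1): cdeh

Hence C_0 ≅ Z^9, C_1 ≅ Z^18, C_2 ≅ Z^10, C_3 ≅ Z^1.

Boundary ∂_1: C_1 → C_0 sends each edge [p,q] (with p < q) to q − p.
The resulting 9×18 matrix has rank 8, and its Smith normal form has invariant factors (1,1,1,1,1,1,1,1).

The boundary map ∂_2: C_2 → C_1 acts by ∂[p,q,r] = [q,r] − [p,r] + [p,q]. For instance
  ∂cdg = dg − cg + cd,
  ∂deh = eh − dh + de.
The resulting 18×10 matrix has rank 9, and its Smith normal form has invariant factors (1,1,1,1,1,1,1,1,1).

∂_3: C_3 → C_2 sends each 3-simplex σ to the alternating sum Σ_i (−1)^i (σ with its i-th vertex removed). For instance
  ∂cdeh = deh − ceh + cdh − cde.
The resulting 10×1 matrix has rank 1, and its Smith normal form has invariant factors (1).

Now H_k = ker ∂_k / im ∂_{k+1}, so:

  H_0: rank C_0 − rank ∂_1 = 9 − 8 = 1, and the invariant factors of ∂_1 are all 1, so H_0 ≅ Z.
  H_1: rank ker ∂_1 − rank ∂_2 = (18 − 8) − 9 = 1, and the invariant factors of ∂_2 are all 1, so H_1 ≅ Z.
  H_2: rank ker ∂_2 − rank ∂_3 = (10 − 9) − 1 = 0, and the invariant factors of ∂_3 are all 1, so H_2 ≅ 0.
  H_3: rank ker ∂_3 − rank ∂_4 = (1 − 1) − 0 = 0, and there is no ∂_4, so H_3 ≅ 0.

H_0 ≅ Z,  H_1 ≅ Z,  H_2 = 0,  H_3 = 0.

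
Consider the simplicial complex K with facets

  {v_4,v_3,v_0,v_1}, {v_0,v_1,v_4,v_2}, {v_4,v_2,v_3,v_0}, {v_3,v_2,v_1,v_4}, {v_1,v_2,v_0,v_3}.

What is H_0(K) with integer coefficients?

Fix the vertex order v_0 < v_1 < v_2 < v_3 < v_4 and write every simplex with vertices in increasing order. Then dim K = 3 and the simplices of K are:

  0-simplices (5): [v_0], [v_1], [v_2], [v_3], [v_4]
  1-simplices (10): [v_0,v_1], [v_0,v_2], [v_0,v_3], [v_0,v_4], [v_1,v_2], [v_1,v_3], [v_1,v_4], [v_2,v_3], [v_2,v_4], [v_3,v_4]
  2-simplices (10): [v_0,v_1,v_2], [v_0,v_1,v_3], [v_0,v_1,v_4], [v_0,v_2,v_3], [v_0,v_2,v_4], [v_0,v_3,v_4], [v_1,v_2,v_3], [v_1,v_2,v_4], [v_1,v_3,v_4], [v_2,v_3,v_4]
  3-simplices (5): [v_0,v_1,v_2,v_3], [v_0,v_1,v_2,v_4], [v_0,v_1,v_3,v_4], [v_0,v_2,v_3,v_4], [v_1,v_2,v_3,v_4]

giving chain groups C_0 ≅ Z^5, C_1 ≅ Z^10, C_2 ≅ Z^10, C_3 ≅ Z^5.

∂_1: C_1 → C_0 sends each edge [p,q] (with p < q) to q − p. For instance
  ∂[v_2,v_4] = [v_4] − [v_2].
This gives a 5×10 integer matrix of rank 4; reducing to Smith normal form yields diagonal entries (1,1,1,1).

∂_2: C_2 → C_1 maps a triangle to the signed sum of its edges. For instance
  ∂[v_0,v_3,v_4] = [v_3,v_4] − [v_0,v_4] + [v_0,v_3],
  ∂[v_0,v_2,v_3] = [v_2,v_3] − [v_0,v_3] + [v_0,v_2].
The 10×10 boundary matrix has rank 6 and Smith normal form diag(1,1,1,1,1,1).

Boundary ∂_3: C_3 → C_2 sends each 3-simplex σ to the alternating sum Σ_i (−1)^i (σ with its i-th vertex removed). For instance
  ∂[v_0,v_1,v_3,v_4] = [v_1,v_3,v_4] − [v_0,v_3,v_4] + [v_0,v_1,v_4] − [v_0,v_1,v_3],
  ∂[v_0,v_1,v_2,v_4] = [v_1,v_2,v_4] − [v_0,v_2,v_4] + [v_0,v_1,v_4] − [v_0,v_1,v_2].
As a 10×5 matrix over Z this has rank 4, with invariant factors (1,1,1,1).

From H_k ≅ ker(∂_k) / im(∂_{k+1}) we obtain:

  H_0: rank C_0 − rank ∂_1 = 5 − 4 = 1, and the invariant factors of ∂_1 are all 1, so H_0 = Z.

H_0 = Z.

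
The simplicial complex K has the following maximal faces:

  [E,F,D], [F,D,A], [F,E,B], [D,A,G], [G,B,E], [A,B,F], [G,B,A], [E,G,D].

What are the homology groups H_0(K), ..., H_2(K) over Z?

Fix the vertex order A < B < D < E < F < G and write every simplex with vertices in increasing order. Then dim K = 2 and the simplices of K are:

  0-simplices (6): A, B, D, E, F, G
  1-simplices (12): AB, AD, AF, AG, BE, BF, BG, DE, DF, DG, EF, EG
  2-simplices (8): ABF, ABG, ADF, ADG, BEF, BEG, DEF, DEG

giving chain groups C_0 ≅ Z^6, C_1 ≅ Z^12, C_2 ≅ Z^8.

Boundary ∂_1: C_1 → C_0 is given by ∂[p,q] = [q] − [p].
As a 6×12 matrix over Z this has rank 5, with invariant factors (1,1,1,1,1).

The boundary map ∂_2: C_2 → C_1 sends each 2-simplex [p,q,r] to [q,r] − [p,r] + [p,q]. For instance
  ∂ADF = DF − AF + AD,
  ∂ABG = BG − AG + AB.
The 12×8 boundary matrix has rank 7 and Smith normal form diag(1,1,1,1,1,1,1).

Reading off H_k = ker ∂_k / im ∂_{k+1}:

  H_0: rank C_0 − rank ∂_1 = 6 − 5 = 1, and the invariant factors of ∂_1 are all 1, so H_0 = Z.
  H_1: rank ker ∂_1 − rank ∂_2 = (12 − 5) − 7 = 0, and the invariant factors of ∂_2 are all 1, so H_1 = 0.
  H_2: rank ker ∂_2 − rank ∂_3 = (8 − 7) − 0 = 1, and there is no ∂_3, so H_2 = Z.

As a check, the Euler characteristic is 6 − 12 + 8 = 2, which agrees with 1 − 0 + 1 = 2.

H_0 ≅ Z,  H_1 = 0,  H_2 ≅ Z.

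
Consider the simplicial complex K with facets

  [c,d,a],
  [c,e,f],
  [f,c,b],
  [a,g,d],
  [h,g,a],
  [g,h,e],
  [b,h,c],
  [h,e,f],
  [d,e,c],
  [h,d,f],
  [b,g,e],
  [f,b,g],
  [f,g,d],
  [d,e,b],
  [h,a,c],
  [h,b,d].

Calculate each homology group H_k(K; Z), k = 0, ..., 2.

H_0 ≅ Z,  H_1 ≅ Z^2,  H_2 ≅ Z.

K has 8 vertices, 24 edges, 16 triangles.
rank ∂_0 = 0, rank ∂_1 = 7 ⇒ b_0 = 8 − 0 − 7 = 1; all invariant factors of ∂_1 are 1 so no torsion. So H_0 ≅ Z.
rank ∂_1 = 7, rank ∂_2 = 15 ⇒ b_1 = 24 − 7 − 15 = 2; all invariant factors of ∂_2 are 1 so no torsion. So H_1 ≅ Z^2.
rank ∂_2 = 15, rank ∂_3 = 0 ⇒ b_2 = 16 − 15 − 0 = 1. So H_2 ≅ Z.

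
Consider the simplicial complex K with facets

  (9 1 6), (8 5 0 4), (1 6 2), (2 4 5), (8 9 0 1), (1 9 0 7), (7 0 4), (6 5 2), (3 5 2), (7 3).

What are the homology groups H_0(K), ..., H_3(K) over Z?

We work with the vertex ordering 0 < 1 < 2 < 3 < 4 < 5 < 6 < 7 < 8 < 9. The simplices of K, each written with vertices in increasing order, are:

  0-simplices (10): [0], [1], [2], [3], [4], [5], [6], [7], [8], [9]
  1-simplices (25): (25 of them)
  2-simplices (17): [0,1,7], [0,1,8], [0,1,9], [0,4,5], [0,4,7], [0,4,8], [0,5,8], [0,7,9], [0,8,9], [1,2,6], [1,6,9], [1,7,9], [1,8,9], [2,3,5], [2,4,5], [2,5,6], [4,5,8]
  3-simplices (3): [0,1,7,9], [0,1,8,9], [0,4,5,8]

so the chain groups are C_0 ≅ Z^10, C_1 ≅ Z^25, C_2 ≅ Z^17, C_3 ≅ Z^3.

The boundary map ∂_1: C_1 → C_0 sends each edge [p,q] (with p < q) to q − p.
The resulting 10×25 matrix has rank 9, and its Smith normal form has invariant factors (1,1,1,1,1,1,1,1,1).

Boundary ∂_2: C_2 → C_1 sends each 2-simplex [p,q,r] to [q,r] − [p,r] + [p,q]. For instance
  ∂[0,7,9] = [7,9] − [0,9] + [0,7],
  ∂[4,5,8] = [5,8] − [4,8] + [4,5].
As a 25×17 matrix over Z this has rank 14, with invariant factors (1,1,1,1,1,1,1,1,1,1,1,1,1,1).

∂_3: C_3 → C_2 sends each 3-simplex σ to the alternating sum Σ_i (−1)^i (σ with its i-th vertex removed). For instance
  ∂[0,1,7,9] = [1,7,9] − [0,7,9] + [0,1,9] − [0,1,7],
  ∂[0,1,8,9] = [1,8,9] − [0,8,9] + [0,1,9] − [0,1,8].
As a 17×3 matrix over Z this has rank 3, with invariant factors (1,1,1).

Now H_k = ker ∂_k / im ∂_{k+1}, so:

  H_0: rank C_0 − rank ∂_1 = 10 − 9 = 1, and the invariant factors of ∂_1 are all 1, so H_0 ≅ Z.
  H_1: rank ker ∂_1 − rank ∂_2 = (25 − 9) − 14 = 2, and the invariant factors of ∂_2 are all 1, so H_1 ≅ Z^2.
  H_2: rank ker ∂_2 − rank ∂_3 = (17 − 14) − 3 = 0, and the invariant factors of ∂_3 are all 1, so H_2 ≅ 0.
  H_3: rank ker ∂_3 − rank ∂_4 = (3 − 3) − 0 = 0, and there is no ∂_4, so H_3 ≅ 0.

As a check, the Euler characteristic is 10 − 25 + 17 − 3 = -1, which agrees with 1 − 2 + 0 − 0 = -1.

H_0 ≅ Z,  H_1 ≅ Z^2,  H_2 = 0,  H_3 = 0.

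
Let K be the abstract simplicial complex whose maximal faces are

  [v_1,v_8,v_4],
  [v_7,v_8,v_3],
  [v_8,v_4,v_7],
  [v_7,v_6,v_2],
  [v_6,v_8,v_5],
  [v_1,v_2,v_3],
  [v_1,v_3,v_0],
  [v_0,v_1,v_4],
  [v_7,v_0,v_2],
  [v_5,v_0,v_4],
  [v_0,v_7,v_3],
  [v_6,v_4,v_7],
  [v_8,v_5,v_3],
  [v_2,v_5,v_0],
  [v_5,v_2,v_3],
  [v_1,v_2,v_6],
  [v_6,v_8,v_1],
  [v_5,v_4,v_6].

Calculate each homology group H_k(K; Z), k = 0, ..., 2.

H_0 ≅ Z,  H_1 ≅ Z ⊕ Z/2,  H_2 = 0.

Order the vertices as v_0 < v_1 < v_2 < v_3 < v_4 < v_5 < v_6 < v_7 < v_8. Listing each simplex with vertices in this order, K has dimension 2 with simplices:

  0-simplices (9): [v_0], [v_1], [v_2], [v_3], [v_4], [v_5], [v_6], [v_7], [v_8]
  1-simplices (27): (27 of them)
  2-simplices (18): (18 of them)

so the chain groups are C_0 ≅ Z^9, C_1 ≅ Z^27, C_2 ≅ Z^18.

∂_1: C_1 → C_0 sends each edge [p,q] (with p < q) to q − p.
This gives a 9×27 integer matrix of rank 8; reducing to Smith normal form yields diagonal entries (1,1,1,1,1,1,1,1).

∂_2: C_2 → C_1 maps a triangle to the signed sum of its edges. For instance
  ∂[v_0,v_2,v_5] = [v_2,v_5] − [v_0,v_5] + [v_0,v_2],
  ∂[v_4,v_6,v_7] = [v_6,v_7] − [v_4,v_7] + [v_4,v_6].
The resulting 27×18 matrix has rank 18, and its Smith normal form has invariant factors (1,1,1,1,1,1,1,1,1,1,1,1,1,1,1,1,1,2).

Now H_k = ker ∂_k / im ∂_{k+1}, so:

  H_0: rank C_0 − rank ∂_1 = 9 − 8 = 1, and the invariant factors of ∂_1 are all 1, so H_0 ≅ Z.
  H_1: rank ker ∂_1 − rank ∂_2 = (27 − 8) − 18 = 1, and ∂_2 has invariant factor 2 > 1, so H_1 ≅ Z ⊕ Z/2.
  H_2: rank ker ∂_2 − rank ∂_3 = (18 − 18) − 0 = 0, and there is no ∂_3, so H_2 ≅ 0.

As a check, the Euler characteristic is 9 − 27 + 18 = 0, which agrees with 1 − 1 + 0 = 0.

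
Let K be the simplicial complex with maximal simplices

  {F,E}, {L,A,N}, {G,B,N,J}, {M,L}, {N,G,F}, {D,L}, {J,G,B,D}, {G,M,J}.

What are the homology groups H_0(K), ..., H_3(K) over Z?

H_0 = Z,  H_1 = Z^2,  H_2 = 0,  H_3 = 0.

We work with the vertex ordering A < B < D < E < F < G < J < L < M < N. The simplices of K, each written with vertices in increasing order, are:

  0-simplices (10): A, B, D, E, F, G, J, L, M, N
  1-simplices (19): AL, AN, BD, BG, BJ, BN, DG, DJ, DL, EF, FG, FN, GJ, GM, GN, JM, JN, LM, LN
  2-simplices (10): ALN, BDG, BDJ, BGJ, BGN, BJN, DGJ, FGN, GJM, GJN
  3-simplices (2): BDGJ, BGJN

so the chain groups are C_0 ≅ Z^10, C_1 ≅ Z^19, C_2 ≅ Z^10, C_3 ≅ Z^2.

The boundary map ∂_1: C_1 → C_0 maps an edge to its endpoints' difference, ∂[p,q] = q − p.
As a 10×19 matrix over Z this has rank 9, with invariant factors (1,1,1,1,1,1,1,1,1).

∂_2: C_2 → C_1 acts by ∂[p,q,r] = [q,r] − [p,r] + [p,q]. For instance
  ∂ALN = LN − AN + AL,
  ∂BGN = GN − BN + BG.
The 19×10 boundary matrix has rank 8 and Smith normal form diag(1,1,1,1,1,1,1,1).

∂_3: C_3 → C_2 sends each 3-simplex σ to the alternating sum Σ_i (−1)^i (σ with its i-th vertex removed). For instance
  ∂BGJN = GJN − BJN + BGN − BGJ,
  ∂BDGJ = DGJ − BGJ + BDJ − BDG.
The 10×2 boundary matrix has rank 2 and Smith normal form diag(1,1).

Now H_k = ker ∂_k / im ∂_{k+1}, so:

  H_0: rank C_0 − rank ∂_1 = 10 − 9 = 1, and the invariant factors of ∂_1 are all 1, so H_0 = Z.
  H_1: rank ker ∂_1 − rank ∂_2 = (19 − 9) − 8 = 2, and the invariant factors of ∂_2 are all 1, so H_1 = Z^2.
  H_2: rank ker ∂_2 − rank ∂_3 = (10 − 8) − 2 = 0, and the invariant factors of ∂_3 are all 1, so H_2 = 0.
  H_3: rank ker ∂_3 − rank ∂_4 = (2 − 2) − 0 = 0, and there is no ∂_4, so H_3 = 0.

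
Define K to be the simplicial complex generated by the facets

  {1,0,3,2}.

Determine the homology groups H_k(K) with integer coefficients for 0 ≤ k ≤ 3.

Fix the vertex order 0 < 1 < 2 < 3 and write every simplex with vertices in increasing order. Then dim K = 3 and the simplices of K are:

  0-simplices (4): [0], [1], [2], [3]
  1-simplices (6): [0,1], [0,2], [0,3], [1,2], [1,3], [2,3]
  2-simplices (4): [0,1,2], [0,1,3], [0,2,3], [1,2,3]
  3-simplices (1): [0,1,2,3]

so the chain groups are C_0 ≅ Z^4, C_1 ≅ Z^6, C_2 ≅ Z^4, C_3 ≅ Z^1.

Boundary ∂_1: C_1 → C_0 maps an edge to its endpoints' difference, ∂[p,q] = q − p. For instance
  ∂[0,1] = [1] − [0].
The 4×6 boundary matrix has rank 3 and Smith normal form diag(1,1,1).

Boundary ∂_2: C_2 → C_1 acts by ∂[p,q,r] = [q,r] − [p,r] + [p,q]. For instance
  ∂[0,1,3] = [1,3] − [0,3] + [0,1],
  ∂[0,1,2] = [1,2] − [0,2] + [0,1].
The resulting 6×4 matrix has rank 3, and its Smith normal form has invariant factors (1,1,1).

∂_3: C_3 → C_2 sends each 3-simplex σ to the alternating sum Σ_i (−1)^i (σ with its i-th vertex removed). For instance
  ∂[0,1,2,3] = [1,2,3] − [0,2,3] + [0,1,3] − [0,1,2].
As a 4×1 matrix over Z this has rank 1, with invariant factors (1).

From H_k ≅ ker(∂_k) / im(∂_{k+1}) we obtain:

  H_0: rank C_0 − rank ∂_1 = 4 − 3 = 1, and the invariant factors of ∂_1 are all 1, so H_0 = Z.
  H_1: rank ker ∂_1 − rank ∂_2 = (6 − 3) − 3 = 0, and the invariant factors of ∂_2 are all 1, so H_1 = 0.
  H_2: rank ker ∂_2 − rank ∂_3 = (4 − 3) − 1 = 0, and the invariant factors of ∂_3 are all 1, so H_2 = 0.
  H_3: rank ker ∂_3 − rank ∂_4 = (1 − 1) − 0 = 0, and there is no ∂_4, so H_3 = 0.

As a check, the Euler characteristic is 4 − 6 + 4 − 1 = 1, which agrees with 1 − 0 + 0 − 0 = 1.

H_0 = Z,  H_1 = 0,  H_2 = 0,  H_3 = 0.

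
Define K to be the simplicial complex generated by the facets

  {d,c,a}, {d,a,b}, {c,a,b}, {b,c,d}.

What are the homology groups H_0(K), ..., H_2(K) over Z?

Take the total order a < b < c < d on the vertex set. Then K (dimension 2) consists of the simplices:

  0-simplices (4): a, b, c, d
  1-simplices (6): ab, ac, ad, bc, bd, cd
  2-simplices (4): abc, abd, acd, bcd

Hence C_0 ≅ Z^4, C_1 ≅ Z^6, C_2 ≅ Z^4.

∂_1: C_1 → C_0 maps an edge to its endpoints' difference, ∂[p,q] = q − p.
The 4×6 boundary matrix has rank 3 and Smith normal form diag(1,1,1).

The boundary map ∂_2: C_2 → C_1 maps a triangle to the signed sum of its edges. For instance
  ∂bcd = cd − bd + bc,
  ∂abc = bc − ac + ab.
The resulting 6×4 matrix has rank 3, and its Smith normal form has invariant factors (1,1,1).

From H_k ≅ ker(∂_k) / im(∂_{k+1}) we obtain:

  H_0: rank C_0 − rank ∂_1 = 4 − 3 = 1, and the invariant factors of ∂_1 are all 1, so H_0 ≅ Z.
  H_1: rank ker ∂_1 − rank ∂_2 = (6 − 3) − 3 = 0, and the invariant factors of ∂_2 are all 1, so H_1 ≅ 0.
  H_2: rank ker ∂_2 − rank ∂_3 = (4 − 3) − 0 = 1, and there is no ∂_3, so H_2 ≅ Z.

(K is a triangulation of the 2-sphere S^2.)

H_0 ≅ Z,  H_1 = 0,  H_2 ≅ Z.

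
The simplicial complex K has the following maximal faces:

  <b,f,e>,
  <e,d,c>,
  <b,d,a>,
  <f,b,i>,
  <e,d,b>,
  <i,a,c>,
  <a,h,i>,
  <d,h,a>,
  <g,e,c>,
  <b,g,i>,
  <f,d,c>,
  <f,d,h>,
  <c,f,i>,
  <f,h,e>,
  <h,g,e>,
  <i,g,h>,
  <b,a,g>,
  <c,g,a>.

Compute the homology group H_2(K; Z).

Fix the vertex order a < b < c < d < e < f < g < h < i and write every simplex with vertices in increasing order. Then dim K = 2 and the simplices of K are:

  0-simplices (9): a, b, c, d, e, f, g, h, i
  1-simplices (27): ab, ac, ad, ag, ah, ai, bd, be, bf, bg, bi, cd, ce, cf, cg, ci, de, df, dh, ef, eg, eh, fh, fi, gh, gi, hi
  2-simplices (18): abd, abg, acg, aci, adh, ahi, bde, bef, bfi, bgi, cde, cdf, ceg, cfi, dfh, efh, egh, ghi

so the chain groups are C_0 ≅ Z^9, C_1 ≅ Z^27, C_2 ≅ Z^18.

∂_1: C_1 → C_0 sends each edge [p,q] (with p < q) to q − p.
The 9×27 boundary matrix has rank 8 and Smith normal form diag(1,1,1,1,1,1,1,1).

∂_2: C_2 → C_1 sends each 2-simplex [p,q,r] to [q,r] − [p,r] + [p,q]. For instance
  ∂ceg = eg − cg + ce,
  ∂bef = ef − bf + be.
This gives a 27×18 integer matrix of rank 18; reducing to Smith normal form yields diagonal entries (1,1,1,1,1,1,1,1,1,1,1,1,1,1,1,1,1,2).

Computing H_k = (kernel of ∂_k) / (image of ∂_{k+1}):

  H_2: rank ker ∂_2 − rank ∂_3 = (18 − 18) − 0 = 0, and there is no ∂_3, so H_2 = 0.

H_2 ≅ 0.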